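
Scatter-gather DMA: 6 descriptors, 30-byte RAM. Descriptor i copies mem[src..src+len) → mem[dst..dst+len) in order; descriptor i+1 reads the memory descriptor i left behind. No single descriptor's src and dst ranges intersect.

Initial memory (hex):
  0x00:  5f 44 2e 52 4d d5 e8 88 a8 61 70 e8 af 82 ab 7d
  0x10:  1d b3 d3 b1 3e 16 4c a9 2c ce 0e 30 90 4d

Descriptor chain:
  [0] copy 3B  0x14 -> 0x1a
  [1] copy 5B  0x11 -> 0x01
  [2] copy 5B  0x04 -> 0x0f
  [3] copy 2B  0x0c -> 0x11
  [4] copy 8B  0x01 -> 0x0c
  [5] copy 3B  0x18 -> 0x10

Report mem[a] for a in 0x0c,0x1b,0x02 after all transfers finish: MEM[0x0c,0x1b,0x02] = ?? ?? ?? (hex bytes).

MEM[0x0c,0x1b,0x02] = b3 16 d3

#0 dst[0x1a+3] := {0x3e,0x16,0x4c}
#1 dst[0x01+5] := {0xb3,0xd3,0xb1,0x3e,0x16}
#2 dst[0x0f+5] := {0x3e,0x16,0xe8,0x88,0xa8}
#3 dst[0x11+2] := {0xaf,0x82}
#4 dst[0x0c+8] := {0xb3,0xd3,0xb1,0x3e,0x16,0xe8,0x88,0xa8}
#5 dst[0x10+3] := {0x2c,0xce,0x3e}
query mem[0x0c]=0xb3, mem[0x1b]=0x16, mem[0x02]=0xd3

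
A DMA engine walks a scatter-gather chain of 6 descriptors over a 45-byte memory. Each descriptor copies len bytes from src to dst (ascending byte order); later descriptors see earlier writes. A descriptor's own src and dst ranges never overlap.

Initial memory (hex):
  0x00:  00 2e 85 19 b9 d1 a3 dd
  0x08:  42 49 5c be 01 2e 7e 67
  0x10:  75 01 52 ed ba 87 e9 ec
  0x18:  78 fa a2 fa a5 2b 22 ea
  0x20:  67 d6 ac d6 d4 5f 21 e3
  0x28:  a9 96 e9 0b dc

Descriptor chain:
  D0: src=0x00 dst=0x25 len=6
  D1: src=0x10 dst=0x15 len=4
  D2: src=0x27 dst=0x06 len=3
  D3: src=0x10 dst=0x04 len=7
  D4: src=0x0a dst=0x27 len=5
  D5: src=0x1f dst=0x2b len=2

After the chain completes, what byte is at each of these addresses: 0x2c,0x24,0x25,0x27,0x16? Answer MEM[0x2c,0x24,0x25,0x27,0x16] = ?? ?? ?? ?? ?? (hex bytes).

D0: mem[0x25..0x2a] <- [00 2e 85 19 b9 d1]
D1: mem[0x15..0x18] <- [75 01 52 ed]
D2: mem[0x06..0x08] <- [85 19 b9]
D3: mem[0x04..0x0a] <- [75 01 52 ed ba 75 01]
D4: mem[0x27..0x2b] <- [01 be 01 2e 7e]
D5: mem[0x2b..0x2c] <- [ea 67]
query mem[0x2c]=0x67, mem[0x24]=0xd4, mem[0x25]=0x00, mem[0x27]=0x01, mem[0x16]=0x01

MEM[0x2c,0x24,0x25,0x27,0x16] = 67 d4 00 01 01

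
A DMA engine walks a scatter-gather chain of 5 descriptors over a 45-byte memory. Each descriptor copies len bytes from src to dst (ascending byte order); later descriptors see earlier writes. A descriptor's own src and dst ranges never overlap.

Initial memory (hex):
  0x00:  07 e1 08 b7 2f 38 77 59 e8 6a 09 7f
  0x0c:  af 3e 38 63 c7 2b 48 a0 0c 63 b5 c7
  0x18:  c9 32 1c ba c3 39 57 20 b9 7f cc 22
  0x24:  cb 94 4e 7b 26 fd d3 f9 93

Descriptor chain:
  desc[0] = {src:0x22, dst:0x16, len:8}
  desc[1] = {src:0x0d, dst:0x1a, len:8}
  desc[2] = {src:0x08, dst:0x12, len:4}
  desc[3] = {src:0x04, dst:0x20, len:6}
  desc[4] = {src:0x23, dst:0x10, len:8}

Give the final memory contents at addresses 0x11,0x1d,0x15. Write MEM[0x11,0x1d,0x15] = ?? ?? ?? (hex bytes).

MEM[0x11,0x1d,0x15] = e8 c7 26

  after D0: wrote 8B at 0x16 = cc22cb944e7b26fd
  after D1: wrote 8B at 0x1a = 3e3863c72b48a00c
  after D2: wrote 4B at 0x12 = e86a097f
  after D3: wrote 6B at 0x20 = 2f387759e86a
  after D4: wrote 8B at 0x10 = 59e86a4e7b26fdd3
query mem[0x11]=0xe8, mem[0x1d]=0xc7, mem[0x15]=0x26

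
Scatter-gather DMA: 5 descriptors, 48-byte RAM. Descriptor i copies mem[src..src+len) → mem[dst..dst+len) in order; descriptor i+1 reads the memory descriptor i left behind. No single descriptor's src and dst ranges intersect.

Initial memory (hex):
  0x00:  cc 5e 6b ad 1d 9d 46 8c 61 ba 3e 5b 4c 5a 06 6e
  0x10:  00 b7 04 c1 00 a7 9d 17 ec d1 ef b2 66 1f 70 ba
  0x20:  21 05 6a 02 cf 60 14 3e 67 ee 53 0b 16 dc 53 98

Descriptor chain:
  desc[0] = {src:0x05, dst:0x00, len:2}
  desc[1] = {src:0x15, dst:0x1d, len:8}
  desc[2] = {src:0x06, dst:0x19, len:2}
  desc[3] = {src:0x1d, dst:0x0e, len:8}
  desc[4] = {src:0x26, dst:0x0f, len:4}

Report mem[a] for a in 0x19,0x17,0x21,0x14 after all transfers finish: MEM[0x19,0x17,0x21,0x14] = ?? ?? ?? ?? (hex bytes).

[0] 0x05->0x00 len=2 : 9d 46
[1] 0x15->0x1d len=8 : a7 9d 17 ec d1 ef b2 66
[2] 0x06->0x19 len=2 : 46 8c
[3] 0x1d->0x0e len=8 : a7 9d 17 ec d1 ef b2 66
[4] 0x26->0x0f len=4 : 14 3e 67 ee
query mem[0x19]=0x46, mem[0x17]=0x17, mem[0x21]=0xd1, mem[0x14]=0xb2

MEM[0x19,0x17,0x21,0x14] = 46 17 d1 b2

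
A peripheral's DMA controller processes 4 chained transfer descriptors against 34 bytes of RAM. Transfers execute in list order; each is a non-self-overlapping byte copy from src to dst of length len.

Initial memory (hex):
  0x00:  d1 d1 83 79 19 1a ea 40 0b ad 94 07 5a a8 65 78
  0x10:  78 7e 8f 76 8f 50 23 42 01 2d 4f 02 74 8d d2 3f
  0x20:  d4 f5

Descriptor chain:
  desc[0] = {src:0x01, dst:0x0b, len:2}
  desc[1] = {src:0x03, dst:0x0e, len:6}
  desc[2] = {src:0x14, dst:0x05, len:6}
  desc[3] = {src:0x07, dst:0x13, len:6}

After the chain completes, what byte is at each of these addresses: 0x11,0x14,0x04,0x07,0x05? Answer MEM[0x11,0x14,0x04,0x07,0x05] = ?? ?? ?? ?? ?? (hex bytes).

MEM[0x11,0x14,0x04,0x07,0x05] = ea 42 19 23 8f

[0] 0x01->0x0b len=2 : d1 83
[1] 0x03->0x0e len=6 : 79 19 1a ea 40 0b
[2] 0x14->0x05 len=6 : 8f 50 23 42 01 2d
[3] 0x07->0x13 len=6 : 23 42 01 2d d1 83
query mem[0x11]=0xea, mem[0x14]=0x42, mem[0x04]=0x19, mem[0x07]=0x23, mem[0x05]=0x8f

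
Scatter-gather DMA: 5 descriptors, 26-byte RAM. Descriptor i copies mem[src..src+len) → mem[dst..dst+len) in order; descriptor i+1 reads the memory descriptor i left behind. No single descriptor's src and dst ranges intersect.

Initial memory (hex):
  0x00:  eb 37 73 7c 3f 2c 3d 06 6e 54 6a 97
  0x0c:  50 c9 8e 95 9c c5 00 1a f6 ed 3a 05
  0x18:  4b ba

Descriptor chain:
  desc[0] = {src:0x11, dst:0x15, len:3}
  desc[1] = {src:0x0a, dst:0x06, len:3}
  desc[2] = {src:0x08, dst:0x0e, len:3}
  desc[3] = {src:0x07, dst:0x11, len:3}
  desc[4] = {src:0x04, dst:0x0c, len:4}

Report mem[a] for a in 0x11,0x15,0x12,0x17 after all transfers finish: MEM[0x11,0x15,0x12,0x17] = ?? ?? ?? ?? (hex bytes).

MEM[0x11,0x15,0x12,0x17] = 97 c5 50 1a

  after D0: wrote 3B at 0x15 = c5001a
  after D1: wrote 3B at 0x06 = 6a9750
  after D2: wrote 3B at 0x0e = 50546a
  after D3: wrote 3B at 0x11 = 975054
  after D4: wrote 4B at 0x0c = 3f2c6a97
query mem[0x11]=0x97, mem[0x15]=0xc5, mem[0x12]=0x50, mem[0x17]=0x1a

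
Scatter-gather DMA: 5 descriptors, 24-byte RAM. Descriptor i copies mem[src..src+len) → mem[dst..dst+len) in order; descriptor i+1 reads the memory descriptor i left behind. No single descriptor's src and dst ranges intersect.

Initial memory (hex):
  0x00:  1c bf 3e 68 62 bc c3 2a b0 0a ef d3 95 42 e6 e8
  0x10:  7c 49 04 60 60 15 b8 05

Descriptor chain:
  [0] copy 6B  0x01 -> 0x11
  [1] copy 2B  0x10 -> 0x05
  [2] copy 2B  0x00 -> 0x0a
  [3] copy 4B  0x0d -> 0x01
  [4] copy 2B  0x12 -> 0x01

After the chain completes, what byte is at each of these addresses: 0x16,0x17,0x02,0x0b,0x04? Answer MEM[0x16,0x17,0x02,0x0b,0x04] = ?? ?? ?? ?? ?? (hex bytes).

#0 dst[0x11+6] := {0xbf,0x3e,0x68,0x62,0xbc,0xc3}
#1 dst[0x05+2] := {0x7c,0xbf}
#2 dst[0x0a+2] := {0x1c,0xbf}
#3 dst[0x01+4] := {0x42,0xe6,0xe8,0x7c}
#4 dst[0x01+2] := {0x3e,0x68}
query mem[0x16]=0xc3, mem[0x17]=0x05, mem[0x02]=0x68, mem[0x0b]=0xbf, mem[0x04]=0x7c

MEM[0x16,0x17,0x02,0x0b,0x04] = c3 05 68 bf 7c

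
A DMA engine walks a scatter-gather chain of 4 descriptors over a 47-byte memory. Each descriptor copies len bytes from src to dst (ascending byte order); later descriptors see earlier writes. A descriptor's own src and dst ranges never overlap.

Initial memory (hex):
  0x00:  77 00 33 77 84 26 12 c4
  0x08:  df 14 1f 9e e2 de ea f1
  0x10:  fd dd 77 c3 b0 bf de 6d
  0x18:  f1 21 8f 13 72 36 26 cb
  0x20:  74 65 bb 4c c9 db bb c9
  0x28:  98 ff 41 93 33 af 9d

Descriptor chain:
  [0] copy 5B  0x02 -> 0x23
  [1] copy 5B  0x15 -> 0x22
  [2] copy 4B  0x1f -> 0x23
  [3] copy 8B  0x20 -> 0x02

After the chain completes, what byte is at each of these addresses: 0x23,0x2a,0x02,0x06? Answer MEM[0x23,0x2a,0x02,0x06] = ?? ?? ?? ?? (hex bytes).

  after D0: wrote 5B at 0x23 = 3377842612
  after D1: wrote 5B at 0x22 = bfde6df121
  after D2: wrote 4B at 0x23 = cb7465bf
  after D3: wrote 8B at 0x02 = 7465bfcb7465bf12
query mem[0x23]=0xcb, mem[0x2a]=0x41, mem[0x02]=0x74, mem[0x06]=0x74

MEM[0x23,0x2a,0x02,0x06] = cb 41 74 74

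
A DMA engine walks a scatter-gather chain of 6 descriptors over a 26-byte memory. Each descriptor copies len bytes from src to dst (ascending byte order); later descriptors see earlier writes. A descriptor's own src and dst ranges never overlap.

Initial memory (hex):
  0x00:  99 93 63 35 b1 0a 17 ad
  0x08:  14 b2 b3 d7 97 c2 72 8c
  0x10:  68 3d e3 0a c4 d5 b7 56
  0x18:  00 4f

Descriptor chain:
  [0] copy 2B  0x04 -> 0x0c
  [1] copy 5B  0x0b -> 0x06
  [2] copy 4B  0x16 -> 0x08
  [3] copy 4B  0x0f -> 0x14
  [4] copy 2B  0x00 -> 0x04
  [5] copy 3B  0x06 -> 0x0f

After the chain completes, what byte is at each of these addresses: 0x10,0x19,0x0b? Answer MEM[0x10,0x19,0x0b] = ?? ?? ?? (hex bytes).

#0 dst[0x0c+2] := {0xb1,0x0a}
#1 dst[0x06+5] := {0xd7,0xb1,0x0a,0x72,0x8c}
#2 dst[0x08+4] := {0xb7,0x56,0x00,0x4f}
#3 dst[0x14+4] := {0x8c,0x68,0x3d,0xe3}
#4 dst[0x04+2] := {0x99,0x93}
#5 dst[0x0f+3] := {0xd7,0xb1,0xb7}
query mem[0x10]=0xb1, mem[0x19]=0x4f, mem[0x0b]=0x4f

MEM[0x10,0x19,0x0b] = b1 4f 4f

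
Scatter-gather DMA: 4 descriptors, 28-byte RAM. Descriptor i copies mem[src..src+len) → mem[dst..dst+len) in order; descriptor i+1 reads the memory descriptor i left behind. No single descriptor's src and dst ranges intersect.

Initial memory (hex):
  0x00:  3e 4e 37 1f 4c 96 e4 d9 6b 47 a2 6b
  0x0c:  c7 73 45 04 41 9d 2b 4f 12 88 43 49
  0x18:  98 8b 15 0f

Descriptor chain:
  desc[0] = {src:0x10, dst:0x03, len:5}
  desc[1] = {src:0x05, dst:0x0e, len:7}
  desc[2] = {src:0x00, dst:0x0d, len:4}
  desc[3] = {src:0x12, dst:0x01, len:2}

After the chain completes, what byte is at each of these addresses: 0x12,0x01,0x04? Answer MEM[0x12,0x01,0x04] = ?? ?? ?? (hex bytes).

#0 dst[0x03+5] := {0x41,0x9d,0x2b,0x4f,0x12}
#1 dst[0x0e+7] := {0x2b,0x4f,0x12,0x6b,0x47,0xa2,0x6b}
#2 dst[0x0d+4] := {0x3e,0x4e,0x37,0x41}
#3 dst[0x01+2] := {0x47,0xa2}
query mem[0x12]=0x47, mem[0x01]=0x47, mem[0x04]=0x9d

MEM[0x12,0x01,0x04] = 47 47 9d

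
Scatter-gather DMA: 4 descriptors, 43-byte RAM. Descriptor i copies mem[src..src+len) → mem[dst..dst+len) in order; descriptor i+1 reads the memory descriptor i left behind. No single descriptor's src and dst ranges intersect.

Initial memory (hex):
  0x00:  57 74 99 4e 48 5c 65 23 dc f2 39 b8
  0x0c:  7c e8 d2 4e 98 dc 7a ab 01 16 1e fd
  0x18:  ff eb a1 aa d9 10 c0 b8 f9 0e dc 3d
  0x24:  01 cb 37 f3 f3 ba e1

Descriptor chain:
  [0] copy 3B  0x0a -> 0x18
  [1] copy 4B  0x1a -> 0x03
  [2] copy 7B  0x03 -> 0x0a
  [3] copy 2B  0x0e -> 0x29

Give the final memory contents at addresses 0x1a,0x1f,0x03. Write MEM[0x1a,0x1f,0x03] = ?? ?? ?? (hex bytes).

[0] 0x0a->0x18 len=3 : 39 b8 7c
[1] 0x1a->0x03 len=4 : 7c aa d9 10
[2] 0x03->0x0a len=7 : 7c aa d9 10 23 dc f2
[3] 0x0e->0x29 len=2 : 23 dc
query mem[0x1a]=0x7c, mem[0x1f]=0xb8, mem[0x03]=0x7c

MEM[0x1a,0x1f,0x03] = 7c b8 7c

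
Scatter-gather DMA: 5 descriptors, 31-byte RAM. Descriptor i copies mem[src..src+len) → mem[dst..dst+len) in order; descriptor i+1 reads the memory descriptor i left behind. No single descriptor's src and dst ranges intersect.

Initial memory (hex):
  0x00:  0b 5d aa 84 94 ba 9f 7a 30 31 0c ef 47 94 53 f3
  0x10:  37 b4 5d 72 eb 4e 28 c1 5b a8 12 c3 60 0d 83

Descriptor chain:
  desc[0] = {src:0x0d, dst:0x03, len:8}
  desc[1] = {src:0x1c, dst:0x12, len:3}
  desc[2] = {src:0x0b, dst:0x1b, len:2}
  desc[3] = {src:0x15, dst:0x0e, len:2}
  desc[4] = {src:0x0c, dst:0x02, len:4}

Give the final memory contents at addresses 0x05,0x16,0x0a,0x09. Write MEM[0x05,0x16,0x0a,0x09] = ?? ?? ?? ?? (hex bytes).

#0 dst[0x03+8] := {0x94,0x53,0xf3,0x37,0xb4,0x5d,0x72,0xeb}
#1 dst[0x12+3] := {0x60,0x0d,0x83}
#2 dst[0x1b+2] := {0xef,0x47}
#3 dst[0x0e+2] := {0x4e,0x28}
#4 dst[0x02+4] := {0x47,0x94,0x4e,0x28}
query mem[0x05]=0x28, mem[0x16]=0x28, mem[0x0a]=0xeb, mem[0x09]=0x72

MEM[0x05,0x16,0x0a,0x09] = 28 28 eb 72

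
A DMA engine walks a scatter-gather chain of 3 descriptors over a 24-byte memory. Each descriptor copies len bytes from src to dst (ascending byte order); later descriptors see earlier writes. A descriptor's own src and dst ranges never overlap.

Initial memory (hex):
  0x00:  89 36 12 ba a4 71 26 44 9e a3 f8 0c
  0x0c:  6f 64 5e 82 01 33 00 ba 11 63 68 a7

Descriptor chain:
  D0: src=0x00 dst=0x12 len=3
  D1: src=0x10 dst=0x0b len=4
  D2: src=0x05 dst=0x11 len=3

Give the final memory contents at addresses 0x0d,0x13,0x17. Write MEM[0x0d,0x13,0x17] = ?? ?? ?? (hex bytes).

MEM[0x0d,0x13,0x17] = 89 44 a7

D0: mem[0x12..0x14] <- [89 36 12]
D1: mem[0x0b..0x0e] <- [01 33 89 36]
D2: mem[0x11..0x13] <- [71 26 44]
query mem[0x0d]=0x89, mem[0x13]=0x44, mem[0x17]=0xa7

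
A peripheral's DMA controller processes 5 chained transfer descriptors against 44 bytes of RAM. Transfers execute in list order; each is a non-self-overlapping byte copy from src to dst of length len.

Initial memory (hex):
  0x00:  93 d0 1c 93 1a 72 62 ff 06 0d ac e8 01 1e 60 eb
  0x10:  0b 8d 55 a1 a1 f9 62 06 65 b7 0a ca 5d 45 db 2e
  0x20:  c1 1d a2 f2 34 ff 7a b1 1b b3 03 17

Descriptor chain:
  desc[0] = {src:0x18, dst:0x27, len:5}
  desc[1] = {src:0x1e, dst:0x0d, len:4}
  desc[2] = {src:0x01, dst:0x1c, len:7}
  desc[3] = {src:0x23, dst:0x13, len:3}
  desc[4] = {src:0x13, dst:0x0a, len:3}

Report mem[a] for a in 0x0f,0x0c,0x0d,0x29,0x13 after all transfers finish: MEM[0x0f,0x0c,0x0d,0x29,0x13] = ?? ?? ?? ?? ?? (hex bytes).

  after D0: wrote 5B at 0x27 = 65b70aca5d
  after D1: wrote 4B at 0x0d = db2ec11d
  after D2: wrote 7B at 0x1c = d01c931a7262ff
  after D3: wrote 3B at 0x13 = f234ff
  after D4: wrote 3B at 0x0a = f234ff
query mem[0x0f]=0xc1, mem[0x0c]=0xff, mem[0x0d]=0xdb, mem[0x29]=0x0a, mem[0x13]=0xf2

MEM[0x0f,0x0c,0x0d,0x29,0x13] = c1 ff db 0a f2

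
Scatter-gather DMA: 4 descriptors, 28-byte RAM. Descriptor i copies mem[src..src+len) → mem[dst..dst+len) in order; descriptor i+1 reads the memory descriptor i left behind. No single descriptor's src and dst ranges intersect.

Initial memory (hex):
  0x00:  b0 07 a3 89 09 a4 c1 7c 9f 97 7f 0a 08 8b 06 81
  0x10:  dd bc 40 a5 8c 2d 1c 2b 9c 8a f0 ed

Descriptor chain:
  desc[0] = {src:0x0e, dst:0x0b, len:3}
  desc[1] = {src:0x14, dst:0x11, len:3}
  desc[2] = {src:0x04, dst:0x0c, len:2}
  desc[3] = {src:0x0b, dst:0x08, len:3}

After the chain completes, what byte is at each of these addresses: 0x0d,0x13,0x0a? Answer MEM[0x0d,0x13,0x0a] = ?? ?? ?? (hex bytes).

#0 dst[0x0b+3] := {0x06,0x81,0xdd}
#1 dst[0x11+3] := {0x8c,0x2d,0x1c}
#2 dst[0x0c+2] := {0x09,0xa4}
#3 dst[0x08+3] := {0x06,0x09,0xa4}
query mem[0x0d]=0xa4, mem[0x13]=0x1c, mem[0x0a]=0xa4

MEM[0x0d,0x13,0x0a] = a4 1c a4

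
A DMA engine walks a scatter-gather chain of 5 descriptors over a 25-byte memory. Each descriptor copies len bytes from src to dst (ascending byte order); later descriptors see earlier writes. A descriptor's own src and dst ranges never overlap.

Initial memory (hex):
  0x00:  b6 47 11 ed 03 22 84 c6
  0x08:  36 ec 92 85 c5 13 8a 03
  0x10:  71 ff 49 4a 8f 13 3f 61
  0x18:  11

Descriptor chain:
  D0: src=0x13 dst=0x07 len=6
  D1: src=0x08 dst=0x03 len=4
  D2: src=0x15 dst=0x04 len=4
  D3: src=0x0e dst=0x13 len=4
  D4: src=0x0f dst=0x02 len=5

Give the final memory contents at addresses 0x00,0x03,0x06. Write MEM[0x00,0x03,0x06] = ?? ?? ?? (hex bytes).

MEM[0x00,0x03,0x06] = b6 71 8a

#0 dst[0x07+6] := {0x4a,0x8f,0x13,0x3f,0x61,0x11}
#1 dst[0x03+4] := {0x8f,0x13,0x3f,0x61}
#2 dst[0x04+4] := {0x13,0x3f,0x61,0x11}
#3 dst[0x13+4] := {0x8a,0x03,0x71,0xff}
#4 dst[0x02+5] := {0x03,0x71,0xff,0x49,0x8a}
query mem[0x00]=0xb6, mem[0x03]=0x71, mem[0x06]=0x8a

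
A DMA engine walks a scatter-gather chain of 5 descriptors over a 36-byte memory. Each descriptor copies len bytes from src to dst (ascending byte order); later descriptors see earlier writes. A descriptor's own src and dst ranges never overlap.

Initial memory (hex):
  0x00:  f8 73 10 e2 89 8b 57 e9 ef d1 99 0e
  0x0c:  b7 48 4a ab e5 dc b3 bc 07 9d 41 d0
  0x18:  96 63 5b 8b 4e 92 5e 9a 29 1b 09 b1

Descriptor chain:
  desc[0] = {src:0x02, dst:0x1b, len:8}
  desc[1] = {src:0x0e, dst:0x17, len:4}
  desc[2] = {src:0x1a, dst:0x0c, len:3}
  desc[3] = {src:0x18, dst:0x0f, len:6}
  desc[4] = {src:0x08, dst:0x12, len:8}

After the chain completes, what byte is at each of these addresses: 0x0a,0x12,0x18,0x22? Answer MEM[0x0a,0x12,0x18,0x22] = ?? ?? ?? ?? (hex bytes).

D0: mem[0x1b..0x22] <- [10 e2 89 8b 57 e9 ef d1]
D1: mem[0x17..0x1a] <- [4a ab e5 dc]
D2: mem[0x0c..0x0e] <- [dc 10 e2]
D3: mem[0x0f..0x14] <- [ab e5 dc 10 e2 89]
D4: mem[0x12..0x19] <- [ef d1 99 0e dc 10 e2 ab]
query mem[0x0a]=0x99, mem[0x12]=0xef, mem[0x18]=0xe2, mem[0x22]=0xd1

MEM[0x0a,0x12,0x18,0x22] = 99 ef e2 d1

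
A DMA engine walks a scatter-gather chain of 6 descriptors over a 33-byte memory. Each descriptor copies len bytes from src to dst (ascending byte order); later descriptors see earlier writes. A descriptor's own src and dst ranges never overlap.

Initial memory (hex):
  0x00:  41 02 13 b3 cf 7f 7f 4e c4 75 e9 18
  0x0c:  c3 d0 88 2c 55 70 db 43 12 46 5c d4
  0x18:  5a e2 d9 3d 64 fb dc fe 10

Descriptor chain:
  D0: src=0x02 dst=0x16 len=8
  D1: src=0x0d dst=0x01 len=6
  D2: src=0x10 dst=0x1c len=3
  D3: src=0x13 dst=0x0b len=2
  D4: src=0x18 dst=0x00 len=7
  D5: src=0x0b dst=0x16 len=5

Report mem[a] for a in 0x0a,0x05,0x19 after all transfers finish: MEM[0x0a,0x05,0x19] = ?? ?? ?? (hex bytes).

[0] 0x02->0x16 len=8 : 13 b3 cf 7f 7f 4e c4 75
[1] 0x0d->0x01 len=6 : d0 88 2c 55 70 db
[2] 0x10->0x1c len=3 : 55 70 db
[3] 0x13->0x0b len=2 : 43 12
[4] 0x18->0x00 len=7 : cf 7f 7f 4e 55 70 db
[5] 0x0b->0x16 len=5 : 43 12 d0 88 2c
query mem[0x0a]=0xe9, mem[0x05]=0x70, mem[0x19]=0x88

MEM[0x0a,0x05,0x19] = e9 70 88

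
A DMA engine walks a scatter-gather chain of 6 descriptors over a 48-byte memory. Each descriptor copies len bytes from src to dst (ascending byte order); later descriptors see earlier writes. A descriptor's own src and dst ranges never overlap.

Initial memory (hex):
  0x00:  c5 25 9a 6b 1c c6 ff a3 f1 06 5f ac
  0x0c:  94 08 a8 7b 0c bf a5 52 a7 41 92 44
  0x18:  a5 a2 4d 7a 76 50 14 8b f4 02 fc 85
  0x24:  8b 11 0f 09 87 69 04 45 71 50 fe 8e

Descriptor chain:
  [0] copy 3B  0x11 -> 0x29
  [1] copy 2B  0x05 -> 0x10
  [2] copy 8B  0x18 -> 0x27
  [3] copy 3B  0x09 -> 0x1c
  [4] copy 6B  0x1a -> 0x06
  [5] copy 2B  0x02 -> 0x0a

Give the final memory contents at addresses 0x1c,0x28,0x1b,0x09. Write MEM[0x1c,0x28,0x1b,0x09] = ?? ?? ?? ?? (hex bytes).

MEM[0x1c,0x28,0x1b,0x09] = 06 a2 7a 5f

  after D0: wrote 3B at 0x29 = bfa552
  after D1: wrote 2B at 0x10 = c6ff
  after D2: wrote 8B at 0x27 = a5a24d7a7650148b
  after D3: wrote 3B at 0x1c = 065fac
  after D4: wrote 6B at 0x06 = 4d7a065fac8b
  after D5: wrote 2B at 0x0a = 9a6b
query mem[0x1c]=0x06, mem[0x28]=0xa2, mem[0x1b]=0x7a, mem[0x09]=0x5f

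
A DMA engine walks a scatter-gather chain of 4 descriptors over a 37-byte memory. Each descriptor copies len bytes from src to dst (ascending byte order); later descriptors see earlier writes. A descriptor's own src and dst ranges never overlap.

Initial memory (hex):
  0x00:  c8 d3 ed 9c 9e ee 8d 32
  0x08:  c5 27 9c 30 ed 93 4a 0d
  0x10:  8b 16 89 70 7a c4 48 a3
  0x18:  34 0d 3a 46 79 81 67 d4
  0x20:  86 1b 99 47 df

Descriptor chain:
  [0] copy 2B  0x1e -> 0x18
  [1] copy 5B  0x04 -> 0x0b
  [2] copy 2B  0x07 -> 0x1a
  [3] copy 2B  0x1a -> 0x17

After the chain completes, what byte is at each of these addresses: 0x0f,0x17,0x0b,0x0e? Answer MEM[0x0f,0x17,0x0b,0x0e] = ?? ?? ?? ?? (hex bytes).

#0 dst[0x18+2] := {0x67,0xd4}
#1 dst[0x0b+5] := {0x9e,0xee,0x8d,0x32,0xc5}
#2 dst[0x1a+2] := {0x32,0xc5}
#3 dst[0x17+2] := {0x32,0xc5}
query mem[0x0f]=0xc5, mem[0x17]=0x32, mem[0x0b]=0x9e, mem[0x0e]=0x32

MEM[0x0f,0x17,0x0b,0x0e] = c5 32 9e 32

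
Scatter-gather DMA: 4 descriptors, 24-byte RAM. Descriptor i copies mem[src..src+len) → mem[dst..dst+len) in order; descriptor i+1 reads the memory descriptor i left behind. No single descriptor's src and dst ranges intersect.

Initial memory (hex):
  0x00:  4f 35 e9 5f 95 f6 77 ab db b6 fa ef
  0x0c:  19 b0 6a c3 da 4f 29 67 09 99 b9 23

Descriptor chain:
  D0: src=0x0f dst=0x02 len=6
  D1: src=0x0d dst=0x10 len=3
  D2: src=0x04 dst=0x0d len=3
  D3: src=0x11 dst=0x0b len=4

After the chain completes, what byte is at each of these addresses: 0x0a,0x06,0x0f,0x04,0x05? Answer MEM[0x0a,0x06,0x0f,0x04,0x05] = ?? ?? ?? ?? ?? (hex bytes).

MEM[0x0a,0x06,0x0f,0x04,0x05] = fa 67 67 4f 29

  after D0: wrote 6B at 0x02 = c3da4f296709
  after D1: wrote 3B at 0x10 = b06ac3
  after D2: wrote 3B at 0x0d = 4f2967
  after D3: wrote 4B at 0x0b = 6ac36709
query mem[0x0a]=0xfa, mem[0x06]=0x67, mem[0x0f]=0x67, mem[0x04]=0x4f, mem[0x05]=0x29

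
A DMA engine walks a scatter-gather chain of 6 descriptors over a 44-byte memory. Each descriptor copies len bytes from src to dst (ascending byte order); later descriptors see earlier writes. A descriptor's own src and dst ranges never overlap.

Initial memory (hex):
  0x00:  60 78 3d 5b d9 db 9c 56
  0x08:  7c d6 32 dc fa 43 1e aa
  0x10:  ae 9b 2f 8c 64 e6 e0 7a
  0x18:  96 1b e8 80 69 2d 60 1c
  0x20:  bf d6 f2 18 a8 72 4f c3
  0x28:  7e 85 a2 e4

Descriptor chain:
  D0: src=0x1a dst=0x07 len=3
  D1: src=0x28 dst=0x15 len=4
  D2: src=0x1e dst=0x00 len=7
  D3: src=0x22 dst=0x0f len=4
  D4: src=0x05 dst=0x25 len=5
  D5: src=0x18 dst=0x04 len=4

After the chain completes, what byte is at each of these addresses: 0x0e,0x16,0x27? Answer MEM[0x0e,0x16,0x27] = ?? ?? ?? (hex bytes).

D0: mem[0x07..0x09] <- [e8 80 69]
D1: mem[0x15..0x18] <- [7e 85 a2 e4]
D2: mem[0x00..0x06] <- [60 1c bf d6 f2 18 a8]
D3: mem[0x0f..0x12] <- [f2 18 a8 72]
D4: mem[0x25..0x29] <- [18 a8 e8 80 69]
D5: mem[0x04..0x07] <- [e4 1b e8 80]
query mem[0x0e]=0x1e, mem[0x16]=0x85, mem[0x27]=0xe8

MEM[0x0e,0x16,0x27] = 1e 85 e8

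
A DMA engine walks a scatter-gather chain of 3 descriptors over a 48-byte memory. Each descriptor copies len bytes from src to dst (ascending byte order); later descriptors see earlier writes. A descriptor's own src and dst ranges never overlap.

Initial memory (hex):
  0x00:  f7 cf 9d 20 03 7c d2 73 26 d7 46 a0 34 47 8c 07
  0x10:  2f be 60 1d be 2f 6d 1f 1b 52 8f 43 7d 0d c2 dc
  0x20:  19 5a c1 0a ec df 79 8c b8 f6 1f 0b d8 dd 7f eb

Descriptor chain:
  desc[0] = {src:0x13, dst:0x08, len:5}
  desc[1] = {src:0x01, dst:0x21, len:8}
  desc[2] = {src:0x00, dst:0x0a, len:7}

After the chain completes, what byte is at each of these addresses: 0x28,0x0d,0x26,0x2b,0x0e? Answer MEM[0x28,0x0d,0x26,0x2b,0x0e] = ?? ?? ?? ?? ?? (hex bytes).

MEM[0x28,0x0d,0x26,0x2b,0x0e] = 1d 20 d2 0b 03

  after D0: wrote 5B at 0x08 = 1dbe2f6d1f
  after D1: wrote 8B at 0x21 = cf9d20037cd2731d
  after D2: wrote 7B at 0x0a = f7cf9d20037cd2
query mem[0x28]=0x1d, mem[0x0d]=0x20, mem[0x26]=0xd2, mem[0x2b]=0x0b, mem[0x0e]=0x03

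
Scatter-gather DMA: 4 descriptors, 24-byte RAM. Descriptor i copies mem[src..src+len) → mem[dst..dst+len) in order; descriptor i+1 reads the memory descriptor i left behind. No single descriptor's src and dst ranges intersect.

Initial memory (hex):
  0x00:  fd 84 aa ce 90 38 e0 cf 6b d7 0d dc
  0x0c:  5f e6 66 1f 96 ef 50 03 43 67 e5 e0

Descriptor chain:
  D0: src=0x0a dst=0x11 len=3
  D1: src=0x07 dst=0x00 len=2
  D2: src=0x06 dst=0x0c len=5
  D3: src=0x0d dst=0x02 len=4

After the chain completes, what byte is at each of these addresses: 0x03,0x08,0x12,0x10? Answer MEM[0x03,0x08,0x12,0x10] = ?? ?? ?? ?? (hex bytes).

MEM[0x03,0x08,0x12,0x10] = 6b 6b dc 0d

#0 dst[0x11+3] := {0x0d,0xdc,0x5f}
#1 dst[0x00+2] := {0xcf,0x6b}
#2 dst[0x0c+5] := {0xe0,0xcf,0x6b,0xd7,0x0d}
#3 dst[0x02+4] := {0xcf,0x6b,0xd7,0x0d}
query mem[0x03]=0x6b, mem[0x08]=0x6b, mem[0x12]=0xdc, mem[0x10]=0x0d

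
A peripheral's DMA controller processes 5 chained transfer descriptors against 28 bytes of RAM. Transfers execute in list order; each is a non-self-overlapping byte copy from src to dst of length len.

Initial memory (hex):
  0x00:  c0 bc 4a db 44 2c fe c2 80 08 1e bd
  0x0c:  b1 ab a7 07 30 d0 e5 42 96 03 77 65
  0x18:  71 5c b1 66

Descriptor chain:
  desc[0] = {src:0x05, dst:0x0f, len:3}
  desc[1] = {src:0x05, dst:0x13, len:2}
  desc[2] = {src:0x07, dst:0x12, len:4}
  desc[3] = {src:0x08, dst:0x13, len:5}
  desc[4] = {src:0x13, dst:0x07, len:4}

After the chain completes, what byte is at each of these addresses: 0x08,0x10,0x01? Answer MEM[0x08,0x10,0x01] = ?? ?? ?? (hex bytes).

MEM[0x08,0x10,0x01] = 08 fe bc

[0] 0x05->0x0f len=3 : 2c fe c2
[1] 0x05->0x13 len=2 : 2c fe
[2] 0x07->0x12 len=4 : c2 80 08 1e
[3] 0x08->0x13 len=5 : 80 08 1e bd b1
[4] 0x13->0x07 len=4 : 80 08 1e bd
query mem[0x08]=0x08, mem[0x10]=0xfe, mem[0x01]=0xbc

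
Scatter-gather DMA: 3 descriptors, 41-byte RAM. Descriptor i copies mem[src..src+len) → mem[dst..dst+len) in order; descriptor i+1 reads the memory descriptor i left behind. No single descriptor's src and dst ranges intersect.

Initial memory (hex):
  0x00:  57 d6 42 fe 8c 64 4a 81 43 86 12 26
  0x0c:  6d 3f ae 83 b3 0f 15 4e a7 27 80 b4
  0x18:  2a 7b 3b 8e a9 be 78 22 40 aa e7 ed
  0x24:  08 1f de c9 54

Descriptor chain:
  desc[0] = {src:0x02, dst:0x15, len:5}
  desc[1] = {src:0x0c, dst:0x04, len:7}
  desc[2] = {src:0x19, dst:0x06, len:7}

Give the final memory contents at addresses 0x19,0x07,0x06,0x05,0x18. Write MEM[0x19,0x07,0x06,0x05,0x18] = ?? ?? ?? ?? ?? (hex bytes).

[0] 0x02->0x15 len=5 : 42 fe 8c 64 4a
[1] 0x0c->0x04 len=7 : 6d 3f ae 83 b3 0f 15
[2] 0x19->0x06 len=7 : 4a 3b 8e a9 be 78 22
query mem[0x19]=0x4a, mem[0x07]=0x3b, mem[0x06]=0x4a, mem[0x05]=0x3f, mem[0x18]=0x64

MEM[0x19,0x07,0x06,0x05,0x18] = 4a 3b 4a 3f 64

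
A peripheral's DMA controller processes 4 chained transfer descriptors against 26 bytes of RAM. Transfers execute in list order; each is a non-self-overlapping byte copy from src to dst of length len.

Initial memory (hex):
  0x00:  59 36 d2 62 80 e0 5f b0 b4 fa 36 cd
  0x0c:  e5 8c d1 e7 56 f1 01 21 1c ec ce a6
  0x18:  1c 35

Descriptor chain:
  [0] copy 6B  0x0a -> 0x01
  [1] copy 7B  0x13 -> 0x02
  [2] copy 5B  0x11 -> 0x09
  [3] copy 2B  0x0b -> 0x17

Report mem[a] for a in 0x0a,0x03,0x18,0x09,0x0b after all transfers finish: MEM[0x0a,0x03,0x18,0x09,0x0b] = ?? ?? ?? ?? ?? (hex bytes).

MEM[0x0a,0x03,0x18,0x09,0x0b] = 01 1c 1c f1 21

  after D0: wrote 6B at 0x01 = 36cde58cd1e7
  after D1: wrote 7B at 0x02 = 211ceccea61c35
  after D2: wrote 5B at 0x09 = f101211cec
  after D3: wrote 2B at 0x17 = 211c
query mem[0x0a]=0x01, mem[0x03]=0x1c, mem[0x18]=0x1c, mem[0x09]=0xf1, mem[0x0b]=0x21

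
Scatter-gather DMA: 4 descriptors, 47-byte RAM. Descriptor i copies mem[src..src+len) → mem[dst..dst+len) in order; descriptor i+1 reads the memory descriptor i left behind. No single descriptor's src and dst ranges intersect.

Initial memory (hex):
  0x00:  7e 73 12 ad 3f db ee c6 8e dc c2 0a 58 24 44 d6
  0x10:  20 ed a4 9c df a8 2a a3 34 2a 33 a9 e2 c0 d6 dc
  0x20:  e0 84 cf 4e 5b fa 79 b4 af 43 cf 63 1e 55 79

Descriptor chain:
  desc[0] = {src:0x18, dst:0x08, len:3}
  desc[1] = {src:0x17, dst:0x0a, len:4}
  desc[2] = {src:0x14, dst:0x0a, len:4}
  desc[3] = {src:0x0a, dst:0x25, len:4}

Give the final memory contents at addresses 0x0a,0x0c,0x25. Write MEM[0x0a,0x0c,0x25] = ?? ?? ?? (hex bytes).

MEM[0x0a,0x0c,0x25] = df 2a df

[0] 0x18->0x08 len=3 : 34 2a 33
[1] 0x17->0x0a len=4 : a3 34 2a 33
[2] 0x14->0x0a len=4 : df a8 2a a3
[3] 0x0a->0x25 len=4 : df a8 2a a3
query mem[0x0a]=0xdf, mem[0x0c]=0x2a, mem[0x25]=0xdf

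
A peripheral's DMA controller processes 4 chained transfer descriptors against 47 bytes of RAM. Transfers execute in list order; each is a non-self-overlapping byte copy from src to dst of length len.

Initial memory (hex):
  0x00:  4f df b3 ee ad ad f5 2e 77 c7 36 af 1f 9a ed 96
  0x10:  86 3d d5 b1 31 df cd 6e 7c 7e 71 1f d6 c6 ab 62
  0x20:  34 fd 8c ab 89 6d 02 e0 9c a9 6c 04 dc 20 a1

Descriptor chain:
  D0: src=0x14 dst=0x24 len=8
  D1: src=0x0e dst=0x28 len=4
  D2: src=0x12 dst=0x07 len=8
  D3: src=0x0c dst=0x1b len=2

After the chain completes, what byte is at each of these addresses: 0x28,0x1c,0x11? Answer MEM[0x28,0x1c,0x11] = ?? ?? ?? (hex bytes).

[0] 0x14->0x24 len=8 : 31 df cd 6e 7c 7e 71 1f
[1] 0x0e->0x28 len=4 : ed 96 86 3d
[2] 0x12->0x07 len=8 : d5 b1 31 df cd 6e 7c 7e
[3] 0x0c->0x1b len=2 : 6e 7c
query mem[0x28]=0xed, mem[0x1c]=0x7c, mem[0x11]=0x3d

MEM[0x28,0x1c,0x11] = ed 7c 3d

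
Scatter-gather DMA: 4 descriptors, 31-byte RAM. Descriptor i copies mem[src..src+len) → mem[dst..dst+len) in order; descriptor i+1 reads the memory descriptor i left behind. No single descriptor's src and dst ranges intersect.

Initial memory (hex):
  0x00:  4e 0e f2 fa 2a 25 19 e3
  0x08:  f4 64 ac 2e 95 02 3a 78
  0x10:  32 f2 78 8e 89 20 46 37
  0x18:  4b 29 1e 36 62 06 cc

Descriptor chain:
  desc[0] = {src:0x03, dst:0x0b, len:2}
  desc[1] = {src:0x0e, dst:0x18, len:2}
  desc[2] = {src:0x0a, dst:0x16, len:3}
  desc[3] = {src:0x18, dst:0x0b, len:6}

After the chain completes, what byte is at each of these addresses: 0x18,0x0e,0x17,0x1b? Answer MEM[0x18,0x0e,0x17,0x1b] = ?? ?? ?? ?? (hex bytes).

  after D0: wrote 2B at 0x0b = fa2a
  after D1: wrote 2B at 0x18 = 3a78
  after D2: wrote 3B at 0x16 = acfa2a
  after D3: wrote 6B at 0x0b = 2a781e366206
query mem[0x18]=0x2a, mem[0x0e]=0x36, mem[0x17]=0xfa, mem[0x1b]=0x36

MEM[0x18,0x0e,0x17,0x1b] = 2a 36 fa 36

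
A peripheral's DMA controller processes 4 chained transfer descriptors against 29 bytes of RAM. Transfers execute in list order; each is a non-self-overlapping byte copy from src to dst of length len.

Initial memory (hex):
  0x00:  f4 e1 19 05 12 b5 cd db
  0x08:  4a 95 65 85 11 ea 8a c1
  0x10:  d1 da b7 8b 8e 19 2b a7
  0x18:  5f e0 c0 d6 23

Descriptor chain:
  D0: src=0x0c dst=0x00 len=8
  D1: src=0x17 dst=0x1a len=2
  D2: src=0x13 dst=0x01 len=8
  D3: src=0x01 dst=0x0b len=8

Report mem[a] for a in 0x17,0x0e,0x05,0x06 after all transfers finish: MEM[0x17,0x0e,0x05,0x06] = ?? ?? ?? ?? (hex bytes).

D0: mem[0x00..0x07] <- [11 ea 8a c1 d1 da b7 8b]
D1: mem[0x1a..0x1b] <- [a7 5f]
D2: mem[0x01..0x08] <- [8b 8e 19 2b a7 5f e0 a7]
D3: mem[0x0b..0x12] <- [8b 8e 19 2b a7 5f e0 a7]
query mem[0x17]=0xa7, mem[0x0e]=0x2b, mem[0x05]=0xa7, mem[0x06]=0x5f

MEM[0x17,0x0e,0x05,0x06] = a7 2b a7 5f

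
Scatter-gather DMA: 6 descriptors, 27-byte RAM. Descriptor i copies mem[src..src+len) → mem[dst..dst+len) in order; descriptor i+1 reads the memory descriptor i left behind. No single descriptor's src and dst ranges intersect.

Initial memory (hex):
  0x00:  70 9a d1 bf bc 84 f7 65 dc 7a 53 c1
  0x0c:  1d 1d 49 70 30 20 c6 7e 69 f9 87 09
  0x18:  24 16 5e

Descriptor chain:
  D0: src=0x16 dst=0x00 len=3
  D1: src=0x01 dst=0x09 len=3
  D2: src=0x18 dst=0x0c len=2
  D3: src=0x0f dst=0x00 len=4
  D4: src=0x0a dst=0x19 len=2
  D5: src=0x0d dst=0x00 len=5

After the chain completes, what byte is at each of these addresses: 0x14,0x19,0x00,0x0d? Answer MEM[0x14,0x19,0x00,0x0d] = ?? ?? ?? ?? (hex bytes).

D0: mem[0x00..0x02] <- [87 09 24]
D1: mem[0x09..0x0b] <- [09 24 bf]
D2: mem[0x0c..0x0d] <- [24 16]
D3: mem[0x00..0x03] <- [70 30 20 c6]
D4: mem[0x19..0x1a] <- [24 bf]
D5: mem[0x00..0x04] <- [16 49 70 30 20]
query mem[0x14]=0x69, mem[0x19]=0x24, mem[0x00]=0x16, mem[0x0d]=0x16

MEM[0x14,0x19,0x00,0x0d] = 69 24 16 16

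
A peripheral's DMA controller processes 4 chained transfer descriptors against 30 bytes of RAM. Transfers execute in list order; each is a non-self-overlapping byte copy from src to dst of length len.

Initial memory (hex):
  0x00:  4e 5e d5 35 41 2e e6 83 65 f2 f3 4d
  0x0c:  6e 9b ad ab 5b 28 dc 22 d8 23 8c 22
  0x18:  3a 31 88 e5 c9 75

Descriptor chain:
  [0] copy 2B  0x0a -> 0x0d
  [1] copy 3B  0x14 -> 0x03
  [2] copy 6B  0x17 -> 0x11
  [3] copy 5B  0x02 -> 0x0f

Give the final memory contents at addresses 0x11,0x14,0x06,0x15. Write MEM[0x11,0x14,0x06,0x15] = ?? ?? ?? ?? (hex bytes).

#0 dst[0x0d+2] := {0xf3,0x4d}
#1 dst[0x03+3] := {0xd8,0x23,0x8c}
#2 dst[0x11+6] := {0x22,0x3a,0x31,0x88,0xe5,0xc9}
#3 dst[0x0f+5] := {0xd5,0xd8,0x23,0x8c,0xe6}
query mem[0x11]=0x23, mem[0x14]=0x88, mem[0x06]=0xe6, mem[0x15]=0xe5

MEM[0x11,0x14,0x06,0x15] = 23 88 e6 e5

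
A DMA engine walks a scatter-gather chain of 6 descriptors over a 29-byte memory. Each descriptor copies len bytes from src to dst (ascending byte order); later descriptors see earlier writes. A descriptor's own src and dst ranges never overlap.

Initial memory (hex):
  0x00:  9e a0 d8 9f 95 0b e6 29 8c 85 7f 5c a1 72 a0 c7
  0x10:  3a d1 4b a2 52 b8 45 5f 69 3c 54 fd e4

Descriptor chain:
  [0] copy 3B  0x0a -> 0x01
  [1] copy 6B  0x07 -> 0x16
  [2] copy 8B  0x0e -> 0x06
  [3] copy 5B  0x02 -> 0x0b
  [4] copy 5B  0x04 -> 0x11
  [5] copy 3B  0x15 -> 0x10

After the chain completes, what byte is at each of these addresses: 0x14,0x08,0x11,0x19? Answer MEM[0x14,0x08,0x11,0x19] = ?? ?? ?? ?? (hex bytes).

MEM[0x14,0x08,0x11,0x19] = c7 3a 29 7f

[0] 0x0a->0x01 len=3 : 7f 5c a1
[1] 0x07->0x16 len=6 : 29 8c 85 7f 5c a1
[2] 0x0e->0x06 len=8 : a0 c7 3a d1 4b a2 52 b8
[3] 0x02->0x0b len=5 : 5c a1 95 0b a0
[4] 0x04->0x11 len=5 : 95 0b a0 c7 3a
[5] 0x15->0x10 len=3 : 3a 29 8c
query mem[0x14]=0xc7, mem[0x08]=0x3a, mem[0x11]=0x29, mem[0x19]=0x7f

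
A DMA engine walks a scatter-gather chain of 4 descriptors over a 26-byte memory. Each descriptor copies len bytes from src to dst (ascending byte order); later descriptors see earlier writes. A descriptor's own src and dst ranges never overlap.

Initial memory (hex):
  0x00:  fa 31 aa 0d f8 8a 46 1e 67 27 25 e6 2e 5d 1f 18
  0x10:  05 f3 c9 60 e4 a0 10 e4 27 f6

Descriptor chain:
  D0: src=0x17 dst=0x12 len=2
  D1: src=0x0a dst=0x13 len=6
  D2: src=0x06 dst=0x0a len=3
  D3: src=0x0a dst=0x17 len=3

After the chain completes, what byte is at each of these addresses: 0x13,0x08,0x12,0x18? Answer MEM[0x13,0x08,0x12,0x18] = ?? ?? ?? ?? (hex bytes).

  after D0: wrote 2B at 0x12 = e427
  after D1: wrote 6B at 0x13 = 25e62e5d1f18
  after D2: wrote 3B at 0x0a = 461e67
  after D3: wrote 3B at 0x17 = 461e67
query mem[0x13]=0x25, mem[0x08]=0x67, mem[0x12]=0xe4, mem[0x18]=0x1e

MEM[0x13,0x08,0x12,0x18] = 25 67 e4 1e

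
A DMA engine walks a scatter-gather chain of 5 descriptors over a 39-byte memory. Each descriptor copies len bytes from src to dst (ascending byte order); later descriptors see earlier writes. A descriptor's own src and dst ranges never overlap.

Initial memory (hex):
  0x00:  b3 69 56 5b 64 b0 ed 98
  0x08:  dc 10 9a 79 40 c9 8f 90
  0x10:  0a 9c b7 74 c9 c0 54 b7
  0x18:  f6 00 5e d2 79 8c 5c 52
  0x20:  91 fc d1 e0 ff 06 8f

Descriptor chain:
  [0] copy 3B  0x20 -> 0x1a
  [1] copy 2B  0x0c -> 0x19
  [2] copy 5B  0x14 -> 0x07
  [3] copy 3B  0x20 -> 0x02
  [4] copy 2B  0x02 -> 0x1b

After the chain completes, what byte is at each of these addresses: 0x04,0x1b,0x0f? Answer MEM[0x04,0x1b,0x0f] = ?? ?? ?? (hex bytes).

  after D0: wrote 3B at 0x1a = 91fcd1
  after D1: wrote 2B at 0x19 = 40c9
  after D2: wrote 5B at 0x07 = c9c054b7f6
  after D3: wrote 3B at 0x02 = 91fcd1
  after D4: wrote 2B at 0x1b = 91fc
query mem[0x04]=0xd1, mem[0x1b]=0x91, mem[0x0f]=0x90

MEM[0x04,0x1b,0x0f] = d1 91 90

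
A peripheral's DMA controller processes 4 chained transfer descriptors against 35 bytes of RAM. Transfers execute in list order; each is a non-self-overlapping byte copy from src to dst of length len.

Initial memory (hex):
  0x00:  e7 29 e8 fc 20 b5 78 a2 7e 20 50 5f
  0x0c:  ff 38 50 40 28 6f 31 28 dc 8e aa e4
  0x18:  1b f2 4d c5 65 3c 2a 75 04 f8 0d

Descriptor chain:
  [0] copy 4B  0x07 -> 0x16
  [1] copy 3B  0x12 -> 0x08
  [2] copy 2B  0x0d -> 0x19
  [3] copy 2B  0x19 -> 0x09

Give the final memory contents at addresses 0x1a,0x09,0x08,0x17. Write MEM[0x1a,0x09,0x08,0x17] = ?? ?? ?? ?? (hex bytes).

MEM[0x1a,0x09,0x08,0x17] = 50 38 31 7e

#0 dst[0x16+4] := {0xa2,0x7e,0x20,0x50}
#1 dst[0x08+3] := {0x31,0x28,0xdc}
#2 dst[0x19+2] := {0x38,0x50}
#3 dst[0x09+2] := {0x38,0x50}
query mem[0x1a]=0x50, mem[0x09]=0x38, mem[0x08]=0x31, mem[0x17]=0x7e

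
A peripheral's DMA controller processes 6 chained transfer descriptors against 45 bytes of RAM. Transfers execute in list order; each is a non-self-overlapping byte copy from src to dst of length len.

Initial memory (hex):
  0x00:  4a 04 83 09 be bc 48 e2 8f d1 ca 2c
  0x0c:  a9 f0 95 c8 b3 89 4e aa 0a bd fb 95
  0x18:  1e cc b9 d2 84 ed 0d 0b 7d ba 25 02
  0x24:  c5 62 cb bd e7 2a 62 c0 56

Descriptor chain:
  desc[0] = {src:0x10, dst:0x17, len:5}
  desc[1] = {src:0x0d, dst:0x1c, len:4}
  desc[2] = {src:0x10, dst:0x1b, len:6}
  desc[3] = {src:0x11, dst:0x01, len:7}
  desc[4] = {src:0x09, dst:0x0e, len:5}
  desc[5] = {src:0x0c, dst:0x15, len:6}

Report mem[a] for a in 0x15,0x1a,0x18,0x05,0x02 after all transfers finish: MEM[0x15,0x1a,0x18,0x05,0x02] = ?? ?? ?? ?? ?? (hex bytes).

MEM[0x15,0x1a,0x18,0x05,0x02] = a9 a9 ca bd 4e

#0 dst[0x17+5] := {0xb3,0x89,0x4e,0xaa,0x0a}
#1 dst[0x1c+4] := {0xf0,0x95,0xc8,0xb3}
#2 dst[0x1b+6] := {0xb3,0x89,0x4e,0xaa,0x0a,0xbd}
#3 dst[0x01+7] := {0x89,0x4e,0xaa,0x0a,0xbd,0xfb,0xb3}
#4 dst[0x0e+5] := {0xd1,0xca,0x2c,0xa9,0xf0}
#5 dst[0x15+6] := {0xa9,0xf0,0xd1,0xca,0x2c,0xa9}
query mem[0x15]=0xa9, mem[0x1a]=0xa9, mem[0x18]=0xca, mem[0x05]=0xbd, mem[0x02]=0x4e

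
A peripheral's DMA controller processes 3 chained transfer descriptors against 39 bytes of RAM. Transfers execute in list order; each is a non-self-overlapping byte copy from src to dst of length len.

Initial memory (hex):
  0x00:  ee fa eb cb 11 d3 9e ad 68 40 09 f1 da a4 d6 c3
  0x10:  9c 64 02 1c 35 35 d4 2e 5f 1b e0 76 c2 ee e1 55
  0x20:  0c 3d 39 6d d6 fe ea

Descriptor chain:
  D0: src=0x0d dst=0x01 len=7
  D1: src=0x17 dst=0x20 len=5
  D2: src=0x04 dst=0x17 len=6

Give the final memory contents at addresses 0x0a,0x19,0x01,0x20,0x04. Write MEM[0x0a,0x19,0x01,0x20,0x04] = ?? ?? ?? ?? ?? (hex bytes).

  after D0: wrote 7B at 0x01 = a4d6c39c64021c
  after D1: wrote 5B at 0x20 = 2e5f1be076
  after D2: wrote 6B at 0x17 = 9c64021c6840
query mem[0x0a]=0x09, mem[0x19]=0x02, mem[0x01]=0xa4, mem[0x20]=0x2e, mem[0x04]=0x9c

MEM[0x0a,0x19,0x01,0x20,0x04] = 09 02 a4 2e 9c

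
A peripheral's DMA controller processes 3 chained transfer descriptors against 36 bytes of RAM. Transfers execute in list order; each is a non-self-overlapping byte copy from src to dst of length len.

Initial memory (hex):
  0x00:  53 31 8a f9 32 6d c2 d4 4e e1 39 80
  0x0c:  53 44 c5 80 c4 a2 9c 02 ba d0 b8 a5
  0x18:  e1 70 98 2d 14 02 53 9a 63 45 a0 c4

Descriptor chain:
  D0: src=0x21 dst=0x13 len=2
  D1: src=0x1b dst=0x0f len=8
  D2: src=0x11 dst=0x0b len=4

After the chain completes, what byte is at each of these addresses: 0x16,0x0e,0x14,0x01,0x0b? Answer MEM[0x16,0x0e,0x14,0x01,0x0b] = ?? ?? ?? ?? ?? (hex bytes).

  after D0: wrote 2B at 0x13 = 45a0
  after D1: wrote 8B at 0x0f = 2d1402539a6345a0
  after D2: wrote 4B at 0x0b = 02539a63
query mem[0x16]=0xa0, mem[0x0e]=0x63, mem[0x14]=0x63, mem[0x01]=0x31, mem[0x0b]=0x02

MEM[0x16,0x0e,0x14,0x01,0x0b] = a0 63 63 31 02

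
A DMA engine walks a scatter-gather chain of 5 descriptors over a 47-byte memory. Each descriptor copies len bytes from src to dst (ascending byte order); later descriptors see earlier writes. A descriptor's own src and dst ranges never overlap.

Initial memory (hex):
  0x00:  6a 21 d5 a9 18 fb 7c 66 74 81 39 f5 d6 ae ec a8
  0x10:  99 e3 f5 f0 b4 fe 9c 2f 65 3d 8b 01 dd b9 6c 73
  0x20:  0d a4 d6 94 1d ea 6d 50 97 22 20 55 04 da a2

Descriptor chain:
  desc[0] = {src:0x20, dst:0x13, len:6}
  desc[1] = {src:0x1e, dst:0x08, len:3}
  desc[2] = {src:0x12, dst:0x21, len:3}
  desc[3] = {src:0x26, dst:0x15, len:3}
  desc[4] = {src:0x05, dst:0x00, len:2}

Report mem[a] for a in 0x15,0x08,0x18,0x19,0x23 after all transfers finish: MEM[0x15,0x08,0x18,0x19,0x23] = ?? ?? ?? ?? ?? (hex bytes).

#0 dst[0x13+6] := {0x0d,0xa4,0xd6,0x94,0x1d,0xea}
#1 dst[0x08+3] := {0x6c,0x73,0x0d}
#2 dst[0x21+3] := {0xf5,0x0d,0xa4}
#3 dst[0x15+3] := {0x6d,0x50,0x97}
#4 dst[0x00+2] := {0xfb,0x7c}
query mem[0x15]=0x6d, mem[0x08]=0x6c, mem[0x18]=0xea, mem[0x19]=0x3d, mem[0x23]=0xa4

MEM[0x15,0x08,0x18,0x19,0x23] = 6d 6c ea 3d a4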